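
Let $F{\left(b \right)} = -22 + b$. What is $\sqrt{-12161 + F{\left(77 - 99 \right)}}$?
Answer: $i \sqrt{12205} \approx 110.48 i$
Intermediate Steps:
$\sqrt{-12161 + F{\left(77 - 99 \right)}} = \sqrt{-12161 + \left(-22 + \left(77 - 99\right)\right)} = \sqrt{-12161 - 44} = \sqrt{-12205} = i \sqrt{12205}$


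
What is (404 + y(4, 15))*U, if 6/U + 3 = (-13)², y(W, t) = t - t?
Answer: 1212/83 ≈ 14.602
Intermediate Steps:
y(W, t) = 0
U = 3/83 (U = 6/(-3 + (-13)²) = 6/(-3 + 169) = 6/166 = 6*(1/166) = 3/83 ≈ 0.036145)
(404 + y(4, 15))*U = (404 + 0)*(3/83) = 404*(3/83) = 1212/83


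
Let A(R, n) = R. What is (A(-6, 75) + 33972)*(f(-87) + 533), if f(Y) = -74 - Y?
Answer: 18545436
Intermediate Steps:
(A(-6, 75) + 33972)*(f(-87) + 533) = (-6 + 33972)*((-74 - 1*(-87)) + 533) = 33966*((-74 + 87) + 533) = 33966*(13 + 533) = 33966*546 = 18545436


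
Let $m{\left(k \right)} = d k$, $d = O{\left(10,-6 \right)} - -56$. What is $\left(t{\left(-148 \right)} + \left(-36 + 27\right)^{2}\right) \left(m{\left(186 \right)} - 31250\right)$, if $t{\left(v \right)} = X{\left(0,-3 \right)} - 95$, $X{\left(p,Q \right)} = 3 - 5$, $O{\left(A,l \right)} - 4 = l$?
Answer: $339296$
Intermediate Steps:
$O{\left(A,l \right)} = 4 + l$
$X{\left(p,Q \right)} = -2$
$d = 54$ ($d = \left(4 - 6\right) - -56 = -2 + 56 = 54$)
$t{\left(v \right)} = -97$ ($t{\left(v \right)} = -2 - 95 = -97$)
$m{\left(k \right)} = 54 k$
$\left(t{\left(-148 \right)} + \left(-36 + 27\right)^{2}\right) \left(m{\left(186 \right)} - 31250\right) = \left(-97 + \left(-36 + 27\right)^{2}\right) \left(54 \cdot 186 - 31250\right) = \left(-97 + \left(-9\right)^{2}\right) \left(10044 - 31250\right) = \left(-97 + 81\right) \left(-21206\right) = \left(-16\right) \left(-21206\right) = 339296$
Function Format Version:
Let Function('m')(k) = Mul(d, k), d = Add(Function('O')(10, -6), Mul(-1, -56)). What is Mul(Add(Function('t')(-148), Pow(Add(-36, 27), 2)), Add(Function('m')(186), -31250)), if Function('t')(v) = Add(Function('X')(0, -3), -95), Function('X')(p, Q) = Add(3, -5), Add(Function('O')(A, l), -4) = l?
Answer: 339296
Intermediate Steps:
Function('O')(A, l) = Add(4, l)
Function('X')(p, Q) = -2
d = 54 (d = Add(Add(4, -6), Mul(-1, -56)) = Add(-2, 56) = 54)
Function('t')(v) = -97 (Function('t')(v) = Add(-2, -95) = -97)
Function('m')(k) = Mul(54, k)
Mul(Add(Function('t')(-148), Pow(Add(-36, 27), 2)), Add(Function('m')(186), -31250)) = Mul(Add(-97, Pow(Add(-36, 27), 2)), Add(Mul(54, 186), -31250)) = Mul(Add(-97, Pow(-9, 2)), Add(10044, -31250)) = Mul(Add(-97, 81), -21206) = Mul(-16, -21206) = 339296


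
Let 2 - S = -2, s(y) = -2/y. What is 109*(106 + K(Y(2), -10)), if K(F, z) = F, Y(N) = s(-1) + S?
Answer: 12208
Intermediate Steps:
S = 4 (S = 2 - 1*(-2) = 2 + 2 = 4)
Y(N) = 6 (Y(N) = -2/(-1) + 4 = -2*(-1) + 4 = 2 + 4 = 6)
109*(106 + K(Y(2), -10)) = 109*(106 + 6) = 109*112 = 12208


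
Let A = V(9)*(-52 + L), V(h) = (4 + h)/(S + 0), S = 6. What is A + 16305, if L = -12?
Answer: 48499/3 ≈ 16166.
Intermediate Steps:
V(h) = ⅔ + h/6 (V(h) = (4 + h)/(6 + 0) = (4 + h)/6 = (4 + h)*(⅙) = ⅔ + h/6)
A = -416/3 (A = (⅔ + (⅙)*9)*(-52 - 12) = (⅔ + 3/2)*(-64) = (13/6)*(-64) = -416/3 ≈ -138.67)
A + 16305 = -416/3 + 16305 = 48499/3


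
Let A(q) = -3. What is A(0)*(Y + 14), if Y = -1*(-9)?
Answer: -69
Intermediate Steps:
Y = 9
A(0)*(Y + 14) = -3*(9 + 14) = -3*23 = -69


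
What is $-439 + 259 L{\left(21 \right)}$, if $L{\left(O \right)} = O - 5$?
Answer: $3705$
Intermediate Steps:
$L{\left(O \right)} = -5 + O$ ($L{\left(O \right)} = O - 5 = -5 + O$)
$-439 + 259 L{\left(21 \right)} = -439 + 259 \left(-5 + 21\right) = -439 + 259 \cdot 16 = -439 + 4144 = 3705$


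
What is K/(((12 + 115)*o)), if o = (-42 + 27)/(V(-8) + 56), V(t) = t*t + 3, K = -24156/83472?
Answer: 82533/4417060 ≈ 0.018685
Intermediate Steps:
K = -2013/6956 (K = -24156*1/83472 = -2013/6956 ≈ -0.28939)
V(t) = 3 + t**2 (V(t) = t**2 + 3 = 3 + t**2)
o = -5/41 (o = (-42 + 27)/((3 + (-8)**2) + 56) = -15/((3 + 64) + 56) = -15/(67 + 56) = -15/123 = -15*1/123 = -5/41 ≈ -0.12195)
K/(((12 + 115)*o)) = -2013*(-41/(5*(12 + 115)))/6956 = -2013/(6956*(127*(-5/41))) = -2013/(6956*(-635/41)) = -2013/6956*(-41/635) = 82533/4417060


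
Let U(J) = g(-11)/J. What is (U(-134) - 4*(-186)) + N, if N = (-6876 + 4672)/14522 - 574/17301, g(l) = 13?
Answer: 12519320457019/16833423174 ≈ 743.72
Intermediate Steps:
U(J) = 13/J
N = -23233516/125622561 (N = -2204*1/14522 - 574*1/17301 = -1102/7261 - 574/17301 = -23233516/125622561 ≈ -0.18495)
(U(-134) - 4*(-186)) + N = (13/(-134) - 4*(-186)) - 23233516/125622561 = (13*(-1/134) + 744) - 23233516/125622561 = (-13/134 + 744) - 23233516/125622561 = 99683/134 - 23233516/125622561 = 12519320457019/16833423174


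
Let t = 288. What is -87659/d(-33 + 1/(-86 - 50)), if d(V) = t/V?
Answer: 393501251/39168 ≈ 10047.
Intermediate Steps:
d(V) = 288/V
-87659/d(-33 + 1/(-86 - 50)) = -(-964249/96 + 87659/(288*(-86 - 50))) = -87659/(288/(-33 + 1/(-136))) = -87659/(288/(-33 - 1/136)) = -87659/(288/(-4489/136)) = -87659/(288*(-136/4489)) = -87659/(-39168/4489) = -87659*(-4489/39168) = 393501251/39168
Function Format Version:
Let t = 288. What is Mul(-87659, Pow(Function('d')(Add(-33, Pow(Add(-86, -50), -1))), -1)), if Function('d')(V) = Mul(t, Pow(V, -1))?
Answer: Rational(393501251, 39168) ≈ 10047.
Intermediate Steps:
Function('d')(V) = Mul(288, Pow(V, -1))
Mul(-87659, Pow(Function('d')(Add(-33, Pow(Add(-86, -50), -1))), -1)) = Mul(-87659, Pow(Mul(288, Pow(Add(-33, Pow(Add(-86, -50), -1)), -1)), -1)) = Mul(-87659, Pow(Mul(288, Pow(Add(-33, Pow(-136, -1)), -1)), -1)) = Mul(-87659, Pow(Mul(288, Pow(Add(-33, Rational(-1, 136)), -1)), -1)) = Mul(-87659, Pow(Mul(288, Pow(Rational(-4489, 136), -1)), -1)) = Mul(-87659, Pow(Mul(288, Rational(-136, 4489)), -1)) = Mul(-87659, Pow(Rational(-39168, 4489), -1)) = Mul(-87659, Rational(-4489, 39168)) = Rational(393501251, 39168)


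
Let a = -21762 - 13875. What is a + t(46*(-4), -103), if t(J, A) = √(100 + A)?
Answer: -35637 + I*√3 ≈ -35637.0 + 1.732*I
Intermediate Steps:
a = -35637
a + t(46*(-4), -103) = -35637 + √(100 - 103) = -35637 + √(-3) = -35637 + I*√3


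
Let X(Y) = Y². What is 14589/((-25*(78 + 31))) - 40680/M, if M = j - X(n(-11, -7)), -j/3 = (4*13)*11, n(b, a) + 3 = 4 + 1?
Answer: 2143998/117175 ≈ 18.297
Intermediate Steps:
n(b, a) = 2 (n(b, a) = -3 + (4 + 1) = -3 + 5 = 2)
j = -1716 (j = -3*4*13*11 = -156*11 = -3*572 = -1716)
M = -1720 (M = -1716 - 1*2² = -1716 - 1*4 = -1716 - 4 = -1720)
14589/((-25*(78 + 31))) - 40680/M = 14589/((-25*(78 + 31))) - 40680/(-1720) = 14589/((-25*109)) - 40680*(-1/1720) = 14589/(-2725) + 1017/43 = 14589*(-1/2725) + 1017/43 = -14589/2725 + 1017/43 = 2143998/117175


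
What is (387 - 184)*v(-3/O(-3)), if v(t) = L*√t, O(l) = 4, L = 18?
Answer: 1827*I*√3 ≈ 3164.5*I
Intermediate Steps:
v(t) = 18*√t
(387 - 184)*v(-3/O(-3)) = (387 - 184)*(18*√(-3/4)) = 203*(18*√(-3*¼)) = 203*(18*√(-¾)) = 203*(18*(I*√3/2)) = 203*(9*I*√3) = 1827*I*√3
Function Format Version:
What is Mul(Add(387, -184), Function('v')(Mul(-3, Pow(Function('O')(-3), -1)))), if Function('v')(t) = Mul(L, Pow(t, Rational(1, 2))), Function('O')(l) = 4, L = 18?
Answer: Mul(1827, I, Pow(3, Rational(1, 2))) ≈ Mul(3164.5, I)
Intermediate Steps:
Function('v')(t) = Mul(18, Pow(t, Rational(1, 2)))
Mul(Add(387, -184), Function('v')(Mul(-3, Pow(Function('O')(-3), -1)))) = Mul(Add(387, -184), Mul(18, Pow(Mul(-3, Pow(4, -1)), Rational(1, 2)))) = Mul(203, Mul(18, Pow(Mul(-3, Rational(1, 4)), Rational(1, 2)))) = Mul(203, Mul(18, Pow(Rational(-3, 4), Rational(1, 2)))) = Mul(203, Mul(18, Mul(Rational(1, 2), I, Pow(3, Rational(1, 2))))) = Mul(203, Mul(9, I, Pow(3, Rational(1, 2)))) = Mul(1827, I, Pow(3, Rational(1, 2)))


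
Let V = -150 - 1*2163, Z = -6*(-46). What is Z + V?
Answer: -2037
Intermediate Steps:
Z = 276
V = -2313 (V = -150 - 2163 = -2313)
Z + V = 276 - 2313 = -2037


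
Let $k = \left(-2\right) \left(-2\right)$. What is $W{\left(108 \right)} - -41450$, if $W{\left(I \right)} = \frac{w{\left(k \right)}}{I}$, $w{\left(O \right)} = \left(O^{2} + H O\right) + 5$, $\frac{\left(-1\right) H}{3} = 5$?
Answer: $\frac{1492187}{36} \approx 41450.0$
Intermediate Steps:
$H = -15$ ($H = \left(-3\right) 5 = -15$)
$k = 4$
$w{\left(O \right)} = 5 + O^{2} - 15 O$ ($w{\left(O \right)} = \left(O^{2} - 15 O\right) + 5 = 5 + O^{2} - 15 O$)
$W{\left(I \right)} = - \frac{39}{I}$ ($W{\left(I \right)} = \frac{5 + 4^{2} - 60}{I} = \frac{5 + 16 - 60}{I} = - \frac{39}{I}$)
$W{\left(108 \right)} - -41450 = - \frac{39}{108} - -41450 = \left(-39\right) \frac{1}{108} + 41450 = - \frac{13}{36} + 41450 = \frac{1492187}{36}$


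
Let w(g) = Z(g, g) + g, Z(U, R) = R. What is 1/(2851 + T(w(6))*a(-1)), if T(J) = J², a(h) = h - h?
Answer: 1/2851 ≈ 0.00035075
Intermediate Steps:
a(h) = 0
w(g) = 2*g (w(g) = g + g = 2*g)
1/(2851 + T(w(6))*a(-1)) = 1/(2851 + (2*6)²*0) = 1/(2851 + 12²*0) = 1/(2851 + 144*0) = 1/(2851 + 0) = 1/2851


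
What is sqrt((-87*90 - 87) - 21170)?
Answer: I*sqrt(29087) ≈ 170.55*I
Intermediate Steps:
sqrt((-87*90 - 87) - 21170) = sqrt((-7830 - 87) - 21170) = sqrt(-7917 - 21170) = sqrt(-29087) = I*sqrt(29087)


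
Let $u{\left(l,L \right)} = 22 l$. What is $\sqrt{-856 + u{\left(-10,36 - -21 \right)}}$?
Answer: $2 i \sqrt{269} \approx 32.802 i$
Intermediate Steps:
$\sqrt{-856 + u{\left(-10,36 - -21 \right)}} = \sqrt{-856 + 22 \left(-10\right)} = \sqrt{-856 - 220} = \sqrt{-1076} = 2 i \sqrt{269}$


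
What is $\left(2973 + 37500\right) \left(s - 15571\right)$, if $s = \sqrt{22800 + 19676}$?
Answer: $-630205083 + 80946 \sqrt{10619} \approx -6.2186 \cdot 10^{8}$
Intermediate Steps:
$s = 2 \sqrt{10619}$ ($s = \sqrt{42476} = 2 \sqrt{10619} \approx 206.1$)
$\left(2973 + 37500\right) \left(s - 15571\right) = \left(2973 + 37500\right) \left(2 \sqrt{10619} - 15571\right) = 40473 \left(-15571 + 2 \sqrt{10619}\right) = -630205083 + 80946 \sqrt{10619}$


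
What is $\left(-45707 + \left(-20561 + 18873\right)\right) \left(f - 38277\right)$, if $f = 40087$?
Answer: $-85784950$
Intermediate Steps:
$\left(-45707 + \left(-20561 + 18873\right)\right) \left(f - 38277\right) = \left(-45707 + \left(-20561 + 18873\right)\right) \left(40087 - 38277\right) = \left(-45707 - 1688\right) 1810 = \left(-47395\right) 1810 = -85784950$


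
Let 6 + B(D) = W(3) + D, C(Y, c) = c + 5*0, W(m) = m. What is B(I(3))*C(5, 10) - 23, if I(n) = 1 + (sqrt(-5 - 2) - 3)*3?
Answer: -133 + 30*I*sqrt(7) ≈ -133.0 + 79.373*I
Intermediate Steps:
I(n) = -8 + 3*I*sqrt(7) (I(n) = 1 + (sqrt(-7) - 3)*3 = 1 + (I*sqrt(7) - 3)*3 = 1 + (-3 + I*sqrt(7))*3 = 1 + (-9 + 3*I*sqrt(7)) = -8 + 3*I*sqrt(7))
C(Y, c) = c (C(Y, c) = c + 0 = c)
B(D) = -3 + D (B(D) = -6 + (3 + D) = -3 + D)
B(I(3))*C(5, 10) - 23 = (-3 + (-8 + 3*I*sqrt(7)))*10 - 23 = (-11 + 3*I*sqrt(7))*10 - 23 = (-110 + 30*I*sqrt(7)) - 23 = -133 + 30*I*sqrt(7)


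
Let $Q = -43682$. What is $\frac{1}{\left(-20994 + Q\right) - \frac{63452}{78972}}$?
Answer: $- \frac{19743}{1276914131} \approx -1.5461 \cdot 10^{-5}$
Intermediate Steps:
$\frac{1}{\left(-20994 + Q\right) - \frac{63452}{78972}} = \frac{1}{\left(-20994 - 43682\right) - \frac{63452}{78972}} = \frac{1}{-64676 - \frac{15863}{19743}} = \frac{1}{- \frac{1276914131}{19743}} = - \frac{19743}{1276914131}$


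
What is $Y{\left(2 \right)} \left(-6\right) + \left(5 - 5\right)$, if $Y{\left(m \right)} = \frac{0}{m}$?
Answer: $0$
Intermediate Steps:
$Y{\left(m \right)} = 0$
$Y{\left(2 \right)} \left(-6\right) + \left(5 - 5\right) = 0 \left(-6\right) + \left(5 - 5\right) = 0 + \left(5 - 5\right) = 0 + 0 = 0$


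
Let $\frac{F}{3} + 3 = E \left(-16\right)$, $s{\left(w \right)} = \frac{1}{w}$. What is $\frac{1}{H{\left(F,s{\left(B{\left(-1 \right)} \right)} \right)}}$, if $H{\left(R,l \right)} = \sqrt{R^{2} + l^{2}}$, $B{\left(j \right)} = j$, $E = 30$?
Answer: $\frac{\sqrt{2099602}}{2099602} \approx 0.00069013$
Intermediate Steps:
$F = -1449$ ($F = -9 + 3 \cdot 30 \left(-16\right) = -9 + 3 \left(-480\right) = -9 - 1440 = -1449$)
$\frac{1}{H{\left(F,s{\left(B{\left(-1 \right)} \right)} \right)}} = \frac{1}{\sqrt{\left(-1449\right)^{2} + \left(\frac{1}{-1}\right)^{2}}} = \frac{1}{\sqrt{2099601 + \left(-1\right)^{2}}} = \frac{1}{\sqrt{2099601 + 1}} = \frac{1}{\sqrt{2099602}} = \frac{\sqrt{2099602}}{2099602}$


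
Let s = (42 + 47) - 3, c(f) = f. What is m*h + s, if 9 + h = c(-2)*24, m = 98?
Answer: -5500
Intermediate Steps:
s = 86 (s = 89 - 3 = 86)
h = -57 (h = -9 - 2*24 = -9 - 48 = -57)
m*h + s = 98*(-57) + 86 = -5586 + 86 = -5500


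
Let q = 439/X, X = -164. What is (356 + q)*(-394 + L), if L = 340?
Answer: -1564515/82 ≈ -19079.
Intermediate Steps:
q = -439/164 (q = 439/(-164) = 439*(-1/164) = -439/164 ≈ -2.6768)
(356 + q)*(-394 + L) = (356 - 439/164)*(-394 + 340) = (57945/164)*(-54) = -1564515/82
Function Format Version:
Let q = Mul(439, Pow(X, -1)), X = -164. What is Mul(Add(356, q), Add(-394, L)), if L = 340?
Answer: Rational(-1564515, 82) ≈ -19079.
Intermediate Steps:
q = Rational(-439, 164) (q = Mul(439, Pow(-164, -1)) = Mul(439, Rational(-1, 164)) = Rational(-439, 164) ≈ -2.6768)
Mul(Add(356, q), Add(-394, L)) = Mul(Add(356, Rational(-439, 164)), Add(-394, 340)) = Mul(Rational(57945, 164), -54) = Rational(-1564515, 82)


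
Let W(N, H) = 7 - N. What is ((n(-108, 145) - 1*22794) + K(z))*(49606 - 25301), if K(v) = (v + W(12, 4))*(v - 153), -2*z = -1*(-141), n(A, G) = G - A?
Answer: -550921435/4 ≈ -1.3773e+8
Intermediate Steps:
z = -141/2 (z = -(-1)*(-141)/2 = -½*141 = -141/2 ≈ -70.500)
K(v) = (-153 + v)*(-5 + v) (K(v) = (v + (7 - 1*12))*(v - 153) = (v + (7 - 12))*(-153 + v) = (v - 5)*(-153 + v) = (-5 + v)*(-153 + v) = (-153 + v)*(-5 + v))
((n(-108, 145) - 1*22794) + K(z))*(49606 - 25301) = (((145 - 1*(-108)) - 1*22794) + (765 + (-141/2)² - 158*(-141/2)))*(49606 - 25301) = (((145 + 108) - 22794) + (765 + 19881/4 + 11139))*24305 = ((253 - 22794) + 67497/4)*24305 = (-22541 + 67497/4)*24305 = -22667/4*24305 = -550921435/4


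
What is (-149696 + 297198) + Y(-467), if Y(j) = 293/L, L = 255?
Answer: 37613303/255 ≈ 1.4750e+5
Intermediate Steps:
Y(j) = 293/255
(-149696 + 297198) + Y(-467) = (-149696 + 297198) + 293/255 = 147502 + 293/255 = 37613303/255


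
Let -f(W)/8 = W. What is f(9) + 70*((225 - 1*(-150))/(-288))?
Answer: -7831/48 ≈ -163.15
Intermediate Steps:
f(W) = -8*W
f(9) + 70*((225 - 1*(-150))/(-288)) = -8*9 + 70*((225 - 1*(-150))/(-288)) = -72 + 70*((225 + 150)*(-1/288)) = -72 + 70*(375*(-1/288)) = -72 + 70*(-125/96) = -72 - 4375/48 = -7831/48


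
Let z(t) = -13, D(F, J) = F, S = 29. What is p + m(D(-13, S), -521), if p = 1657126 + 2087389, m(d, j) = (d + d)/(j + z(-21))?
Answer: 999785518/267 ≈ 3.7445e+6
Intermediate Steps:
m(d, j) = 2*d/(-13 + j) (m(d, j) = (d + d)/(j - 13) = (2*d)/(-13 + j) = 2*d/(-13 + j))
p = 3744515
p + m(D(-13, S), -521) = 3744515 + 2*(-13)/(-13 - 521) = 3744515 + 2*(-13)/(-534) = 3744515 + 2*(-13)*(-1/534) = 3744515 + 13/267 = 999785518/267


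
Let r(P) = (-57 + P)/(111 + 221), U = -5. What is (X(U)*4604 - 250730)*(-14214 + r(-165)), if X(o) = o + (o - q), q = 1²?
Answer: 355566319245/83 ≈ 4.2839e+9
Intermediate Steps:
r(P) = -57/332 + P/332 (r(P) = (-57 + P)/332 = (-57 + P)*(1/332) = -57/332 + P/332)
q = 1
X(o) = -1 + 2*o (X(o) = o + (o - 1*1) = o + (o - 1) = o + (-1 + o) = -1 + 2*o)
(X(U)*4604 - 250730)*(-14214 + r(-165)) = ((-1 + 2*(-5))*4604 - 250730)*(-14214 + (-57/332 + (1/332)*(-165))) = ((-1 - 10)*4604 - 250730)*(-14214 + (-57/332 - 165/332)) = (-11*4604 - 250730)*(-14214 - 111/166) = (-50644 - 250730)*(-2359635/166) = -301374*(-2359635/166) = 355566319245/83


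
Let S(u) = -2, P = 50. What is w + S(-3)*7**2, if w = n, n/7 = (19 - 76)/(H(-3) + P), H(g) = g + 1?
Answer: -1701/16 ≈ -106.31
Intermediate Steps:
H(g) = 1 + g
n = -133/16 (n = 7*((19 - 76)/((1 - 3) + 50)) = 7*(-57/(-2 + 50)) = 7*(-57/48) = 7*(-57*1/48) = 7*(-19/16) = -133/16 ≈ -8.3125)
w = -133/16 ≈ -8.3125
w + S(-3)*7**2 = -133/16 - 2*7**2 = -133/16 - 2*49 = -133/16 - 98 = -1701/16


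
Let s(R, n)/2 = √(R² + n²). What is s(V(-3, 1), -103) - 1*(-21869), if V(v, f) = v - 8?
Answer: 21869 + 2*√10730 ≈ 22076.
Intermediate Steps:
V(v, f) = -8 + v
s(R, n) = 2*√(R² + n²)
s(V(-3, 1), -103) - 1*(-21869) = 2*√((-8 - 3)² + (-103)²) - 1*(-21869) = 2*√((-11)² + 10609) + 21869 = 2*√(121 + 10609) + 21869 = 2*√10730 + 21869 = 21869 + 2*√10730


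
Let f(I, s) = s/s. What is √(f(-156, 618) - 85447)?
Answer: 3*I*√9494 ≈ 292.31*I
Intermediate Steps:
f(I, s) = 1
√(f(-156, 618) - 85447) = √(1 - 85447) = √(-85446) = 3*I*√9494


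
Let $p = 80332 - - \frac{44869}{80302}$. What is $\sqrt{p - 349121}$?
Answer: $\frac{i \sqrt{1733258396041518}}{80302} \approx 518.45 i$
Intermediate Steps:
$p = \frac{6450865133}{80302}$ ($p = 80332 - \left(-44869\right) \frac{1}{80302} = 80332 - - \frac{44869}{80302} = 80332 + \frac{44869}{80302} = \frac{6450865133}{80302} \approx 80333.0$)
$\sqrt{p - 349121} = \sqrt{\frac{6450865133}{80302} - 349121} = \sqrt{- \frac{21584249409}{80302}} = \frac{i \sqrt{1733258396041518}}{80302}$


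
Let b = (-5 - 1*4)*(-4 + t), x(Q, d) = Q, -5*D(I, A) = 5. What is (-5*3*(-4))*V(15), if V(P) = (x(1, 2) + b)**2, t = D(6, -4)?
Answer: 126960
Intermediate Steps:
D(I, A) = -1 (D(I, A) = -1/5*5 = -1)
t = -1
b = 45 (b = (-5 - 1*4)*(-4 - 1) = (-5 - 4)*(-5) = -9*(-5) = 45)
V(P) = 2116 (V(P) = (1 + 45)**2 = 46**2 = 2116)
(-5*3*(-4))*V(15) = (-5*3*(-4))*2116 = -15*(-4)*2116 = 60*2116 = 126960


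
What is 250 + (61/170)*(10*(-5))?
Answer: 3945/17 ≈ 232.06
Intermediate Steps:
250 + (61/170)*(10*(-5)) = 250 + (61*(1/170))*(-50) = 250 + (61/170)*(-50) = 250 - 305/17 = 3945/17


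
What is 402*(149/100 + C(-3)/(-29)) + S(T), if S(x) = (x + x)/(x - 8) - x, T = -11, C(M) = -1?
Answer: 17218749/27550 ≈ 625.00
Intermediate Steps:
S(x) = -x + 2*x/(-8 + x) (S(x) = (2*x)/(-8 + x) - x = 2*x/(-8 + x) - x = -x + 2*x/(-8 + x))
402*(149/100 + C(-3)/(-29)) + S(T) = 402*(149/100 - 1/(-29)) - 11*(10 - 1*(-11))/(-8 - 11) = 402*(149*(1/100) - 1*(-1/29)) - 11*(10 + 11)/(-19) = 402*(149/100 + 1/29) - 11*(-1/19)*21 = 402*(4421/2900) + 231/19 = 888621/1450 + 231/19 = 17218749/27550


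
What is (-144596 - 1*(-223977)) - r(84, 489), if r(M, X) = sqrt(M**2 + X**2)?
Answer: 79381 - 3*sqrt(27353) ≈ 78885.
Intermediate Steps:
(-144596 - 1*(-223977)) - r(84, 489) = (-144596 - 1*(-223977)) - sqrt(84**2 + 489**2) = (-144596 + 223977) - sqrt(7056 + 239121) = 79381 - sqrt(246177) = 79381 - 3*sqrt(27353)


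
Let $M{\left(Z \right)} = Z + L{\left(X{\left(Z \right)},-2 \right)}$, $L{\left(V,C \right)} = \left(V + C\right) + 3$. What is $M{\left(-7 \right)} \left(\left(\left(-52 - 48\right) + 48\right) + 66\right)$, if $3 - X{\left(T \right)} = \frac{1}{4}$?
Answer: $- \frac{91}{2} \approx -45.5$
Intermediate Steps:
$X{\left(T \right)} = \frac{11}{4}$ ($X{\left(T \right)} = 3 - \frac{1}{4} = \frac{11}{4}$)
$L{\left(V,C \right)} = 3 + C + V$ ($L{\left(V,C \right)} = \left(C + V\right) + 3 = 3 + C + V$)
$M{\left(Z \right)} = \frac{15}{4} + Z$ ($M{\left(Z \right)} = Z + \left(3 - 2 + \frac{11}{4}\right) = Z + \frac{15}{4} = \frac{15}{4} + Z$)
$M{\left(-7 \right)} \left(\left(\left(-52 - 48\right) + 48\right) + 66\right) = \left(\frac{15}{4} - 7\right) \left(\left(\left(-52 - 48\right) + 48\right) + 66\right) = - \frac{13 \left(\left(-100 + 48\right) + 66\right)}{4} = - \frac{13 \left(-52 + 66\right)}{4} = \left(- \frac{13}{4}\right) 14 = - \frac{91}{2}$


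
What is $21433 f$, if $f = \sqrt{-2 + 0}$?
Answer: $21433 i \sqrt{2} \approx 30311.0 i$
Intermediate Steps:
$f = i \sqrt{2}$ ($f = \sqrt{-2} = i \sqrt{2} \approx 1.4142 i$)
$21433 f = 21433 i \sqrt{2}$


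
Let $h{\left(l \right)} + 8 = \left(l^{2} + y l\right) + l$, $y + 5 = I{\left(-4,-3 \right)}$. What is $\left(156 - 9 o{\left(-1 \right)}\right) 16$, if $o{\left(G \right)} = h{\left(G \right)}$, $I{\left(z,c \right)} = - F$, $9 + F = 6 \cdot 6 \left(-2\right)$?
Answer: $14592$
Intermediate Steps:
$F = -81$ ($F = -9 + 6 \cdot 6 \left(-2\right) = -9 + 36 \left(-2\right) = -9 - 72 = -81$)
$I{\left(z,c \right)} = 81$ ($I{\left(z,c \right)} = \left(-1\right) \left(-81\right) = 81$)
$y = 76$ ($y = -5 + 81 = 76$)
$h{\left(l \right)} = -8 + l^{2} + 77 l$ ($h{\left(l \right)} = -8 + \left(\left(l^{2} + 76 l\right) + l\right) = -8 + \left(l^{2} + 77 l\right) = -8 + l^{2} + 77 l$)
$o{\left(G \right)} = -8 + G^{2} + 77 G$
$\left(156 - 9 o{\left(-1 \right)}\right) 16 = \left(156 - 9 \left(-8 + \left(-1\right)^{2} + 77 \left(-1\right)\right)\right) 16 = \left(156 - 9 \left(-8 + 1 - 77\right)\right) 16 = \left(156 - -756\right) 16 = \left(156 + 756\right) 16 = 912 \cdot 16 = 14592$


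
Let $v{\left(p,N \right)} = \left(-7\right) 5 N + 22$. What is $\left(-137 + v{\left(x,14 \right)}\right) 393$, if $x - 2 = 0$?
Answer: $-237765$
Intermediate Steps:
$x = 2$ ($x = 2 + 0 = 2$)
$v{\left(p,N \right)} = 22 - 35 N$ ($v{\left(p,N \right)} = - 35 N + 22 = 22 - 35 N$)
$\left(-137 + v{\left(x,14 \right)}\right) 393 = \left(-137 + \left(22 - 490\right)\right) 393 = \left(-137 - 468\right) 393 = \left(-605\right) 393 = -237765$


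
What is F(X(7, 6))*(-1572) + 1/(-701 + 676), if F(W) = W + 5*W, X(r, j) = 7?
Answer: -1650601/25 ≈ -66024.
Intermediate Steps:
F(W) = 6*W
F(X(7, 6))*(-1572) + 1/(-701 + 676) = (6*7)*(-1572) + 1/(-701 + 676) = 42*(-1572) + 1/(-25) = -66024 - 1/25 = -1650601/25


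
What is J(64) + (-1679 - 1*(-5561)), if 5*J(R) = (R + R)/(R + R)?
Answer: 19411/5 ≈ 3882.2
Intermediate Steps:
J(R) = ⅕ (J(R) = ((R + R)/(R + R))/5 = ((2*R)/((2*R)))/5 = ((2*R)*(1/(2*R)))/5 = (⅕)*1 = ⅕)
J(64) + (-1679 - 1*(-5561)) = ⅕ + (-1679 - 1*(-5561)) = ⅕ + (-1679 + 5561) = ⅕ + 3882 = 19411/5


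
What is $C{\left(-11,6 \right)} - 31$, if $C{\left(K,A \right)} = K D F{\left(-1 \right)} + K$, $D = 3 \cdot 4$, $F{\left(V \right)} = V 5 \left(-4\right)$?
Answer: $-2682$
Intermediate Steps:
$F{\left(V \right)} = - 20 V$ ($F{\left(V \right)} = 5 V \left(-4\right) = - 20 V$)
$D = 12$
$C{\left(K,A \right)} = 241 K$ ($C{\left(K,A \right)} = K 12 \left(\left(-20\right) \left(-1\right)\right) + K = K 12 \cdot 20 + K = K 240 + K = 240 K + K = 241 K$)
$C{\left(-11,6 \right)} - 31 = 241 \left(-11\right) - 31 = -2651 - 31 = -2682$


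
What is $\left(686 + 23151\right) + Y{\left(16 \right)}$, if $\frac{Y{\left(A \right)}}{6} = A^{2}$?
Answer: $25373$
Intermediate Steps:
$Y{\left(A \right)} = 6 A^{2}$
$\left(686 + 23151\right) + Y{\left(16 \right)} = \left(686 + 23151\right) + 6 \cdot 16^{2} = 23837 + 6 \cdot 256 = 23837 + 1536 = 25373$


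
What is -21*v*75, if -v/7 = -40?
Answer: -441000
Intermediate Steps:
v = 280 (v = -7*(-40) = 280)
-21*v*75 = -21*280*75 = -5880*75 = -441000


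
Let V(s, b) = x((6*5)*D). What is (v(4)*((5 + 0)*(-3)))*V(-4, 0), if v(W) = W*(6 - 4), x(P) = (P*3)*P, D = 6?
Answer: -11664000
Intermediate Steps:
x(P) = 3*P² (x(P) = (3*P)*P = 3*P²)
V(s, b) = 97200 (V(s, b) = 3*((6*5)*6)² = 3*(30*6)² = 3*180² = 3*32400 = 97200)
v(W) = 2*W (v(W) = W*2 = 2*W)
(v(4)*((5 + 0)*(-3)))*V(-4, 0) = ((2*4)*((5 + 0)*(-3)))*97200 = (8*(5*(-3)))*97200 = (8*(-15))*97200 = -120*97200 = -11664000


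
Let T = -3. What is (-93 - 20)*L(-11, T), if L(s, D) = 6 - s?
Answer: -1921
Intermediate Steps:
(-93 - 20)*L(-11, T) = (-93 - 20)*(6 - 1*(-11)) = -113*(6 + 11) = -113*17 = -1921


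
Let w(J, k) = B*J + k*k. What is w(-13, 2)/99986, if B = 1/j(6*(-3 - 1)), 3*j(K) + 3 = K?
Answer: 49/899874 ≈ 5.4452e-5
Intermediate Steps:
j(K) = -1 + K/3
B = -⅑ (B = 1/(-1 + (6*(-3 - 1))/3) = 1/(-1 + (6*(-4))/3) = 1/(-1 + (⅓)*(-24)) = 1/(-1 - 8) = 1/(-9) = -⅑ ≈ -0.11111)
w(J, k) = k² - J/9 (w(J, k) = -J/9 + k*k = -J/9 + k² = k² - J/9)
w(-13, 2)/99986 = (2² - ⅑*(-13))/99986 = (4 + 13/9)*(1/99986) = (49/9)*(1/99986) = 49/899874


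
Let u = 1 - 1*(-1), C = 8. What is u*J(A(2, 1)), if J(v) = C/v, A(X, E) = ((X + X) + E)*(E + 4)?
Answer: 16/25 ≈ 0.64000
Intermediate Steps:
A(X, E) = (4 + E)*(E + 2*X) (A(X, E) = (2*X + E)*(4 + E) = (E + 2*X)*(4 + E) = (4 + E)*(E + 2*X))
J(v) = 8/v
u = 2 (u = 1 + 1 = 2)
u*J(A(2, 1)) = 2*(8/(1² + 4*1 + 8*2 + 2*1*2)) = 2*(8/(1 + 4 + 16 + 4)) = 2*(8/25) = 16/25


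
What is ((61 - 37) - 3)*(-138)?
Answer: -2898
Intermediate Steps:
((61 - 37) - 3)*(-138) = (24 - 3)*(-138) = 21*(-138) = -2898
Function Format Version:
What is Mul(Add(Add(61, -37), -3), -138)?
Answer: -2898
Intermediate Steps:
Mul(Add(Add(61, -37), -3), -138) = Mul(Add(24, -3), -138) = Mul(21, -138) = -2898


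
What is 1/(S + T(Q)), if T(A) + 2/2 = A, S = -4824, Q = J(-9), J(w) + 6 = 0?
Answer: -1/4831 ≈ -0.00020700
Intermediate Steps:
J(w) = -6 (J(w) = -6 + 0 = -6)
Q = -6
T(A) = -1 + A
1/(S + T(Q)) = 1/(-4824 + (-1 - 6)) = 1/(-4824 - 7) = 1/(-4831) = -1/4831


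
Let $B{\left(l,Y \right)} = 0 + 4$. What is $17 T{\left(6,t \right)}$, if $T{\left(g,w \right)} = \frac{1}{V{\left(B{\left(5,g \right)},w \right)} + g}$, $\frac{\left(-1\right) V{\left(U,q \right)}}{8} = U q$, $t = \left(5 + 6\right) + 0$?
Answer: $- \frac{17}{346} \approx -0.049133$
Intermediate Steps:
$t = 11$ ($t = 11 + 0 = 11$)
$B{\left(l,Y \right)} = 4$
$V{\left(U,q \right)} = - 8 U q$
$T{\left(g,w \right)} = \frac{1}{g - 32 w}$ ($T{\left(g,w \right)} = \frac{1}{\left(-8\right) 4 w + g} = \frac{1}{- 32 w + g} = \frac{1}{g - 32 w}$)
$17 T{\left(6,t \right)} = \frac{17}{6 - 352} = \frac{17}{-346} = 17 \left(- \frac{1}{346}\right) = - \frac{17}{346}$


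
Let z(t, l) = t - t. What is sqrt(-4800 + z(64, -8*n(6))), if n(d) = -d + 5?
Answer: 40*I*sqrt(3) ≈ 69.282*I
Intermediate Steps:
n(d) = 5 - d
z(t, l) = 0
sqrt(-4800 + z(64, -8*n(6))) = sqrt(-4800 + 0) = sqrt(-4800) = 40*I*sqrt(3)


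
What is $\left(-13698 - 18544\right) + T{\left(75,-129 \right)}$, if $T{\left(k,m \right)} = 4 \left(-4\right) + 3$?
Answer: $-32255$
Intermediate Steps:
$T{\left(k,m \right)} = -13$ ($T{\left(k,m \right)} = -16 + 3 = -13$)
$\left(-13698 - 18544\right) + T{\left(75,-129 \right)} = \left(-13698 - 18544\right) - 13 = -32242 - 13 = -32255$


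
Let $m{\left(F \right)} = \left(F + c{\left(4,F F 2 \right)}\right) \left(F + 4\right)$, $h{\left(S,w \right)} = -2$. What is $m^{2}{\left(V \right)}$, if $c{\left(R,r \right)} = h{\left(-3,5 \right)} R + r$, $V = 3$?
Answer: $8281$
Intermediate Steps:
$c{\left(R,r \right)} = r - 2 R$ ($c{\left(R,r \right)} = - 2 R + r = r - 2 R$)
$m{\left(F \right)} = \left(4 + F\right) \left(-8 + F + 2 F^{2}\right)$ ($m{\left(F \right)} = \left(F + \left(F F 2 - 8\right)\right) \left(F + 4\right) = \left(F + \left(F^{2} \cdot 2 - 8\right)\right) \left(4 + F\right) = \left(F + \left(2 F^{2} - 8\right)\right) \left(4 + F\right) = \left(F + \left(-8 + 2 F^{2}\right)\right) \left(4 + F\right) = \left(-8 + F + 2 F^{2}\right) \left(4 + F\right) = \left(4 + F\right) \left(-8 + F + 2 F^{2}\right)$)
$m^{2}{\left(V \right)} = \left(-32 - 12 + 2 \cdot 3^{3} + 9 \cdot 3^{2}\right)^{2} = \left(-32 - 12 + 2 \cdot 27 + 9 \cdot 9\right)^{2} = \left(-32 - 12 + 54 + 81\right)^{2} = 91^{2} = 8281$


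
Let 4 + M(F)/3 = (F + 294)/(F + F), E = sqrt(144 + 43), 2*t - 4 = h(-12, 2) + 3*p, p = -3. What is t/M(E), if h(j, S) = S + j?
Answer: -935/11039 - 30*sqrt(187)/1577 ≈ -0.34484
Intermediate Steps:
t = -15/2 (t = 2 + ((2 - 12) + 3*(-3))/2 = 2 + (-10 - 9)/2 = 2 + (1/2)*(-19) = 2 - 19/2 = -15/2 ≈ -7.5000)
E = sqrt(187) ≈ 13.675
M(F) = -12 + 3*(294 + F)/(2*F) (M(F) = -12 + 3*((F + 294)/(F + F)) = -12 + 3*((294 + F)/((2*F))) = -12 + 3*((294 + F)*(1/(2*F))) = -12 + 3*((294 + F)/(2*F)) = -12 + 3*(294 + F)/(2*F))
t/M(E) = -15/(2*(-21/2 + 441/(sqrt(187)))) = -15/(2*(-21/2 + 441*(sqrt(187)/187))) = -15/(2*(-21/2 + 441*sqrt(187)/187))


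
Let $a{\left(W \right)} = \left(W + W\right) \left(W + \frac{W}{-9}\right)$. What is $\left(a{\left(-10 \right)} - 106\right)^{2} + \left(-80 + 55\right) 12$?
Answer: $\frac{393016}{81} \approx 4852.0$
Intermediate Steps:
$a{\left(W \right)} = \frac{16 W^{2}}{9}$ ($a{\left(W \right)} = 2 W \left(W + W \left(- \frac{1}{9}\right)\right) = 2 W \left(W - \frac{W}{9}\right) = 2 W \frac{8 W}{9} = \frac{16 W^{2}}{9}$)
$\left(a{\left(-10 \right)} - 106\right)^{2} + \left(-80 + 55\right) 12 = \left(\frac{16 \left(-10\right)^{2}}{9} - 106\right)^{2} + \left(-80 + 55\right) 12 = \left(\frac{16}{9} \cdot 100 - 106\right)^{2} - 300 = \left(\frac{1600}{9} - 106\right)^{2} - 300 = \left(\frac{646}{9}\right)^{2} - 300 = \frac{417316}{81} - 300 = \frac{393016}{81}$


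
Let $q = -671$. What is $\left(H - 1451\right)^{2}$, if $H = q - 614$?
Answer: $7485696$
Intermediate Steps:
$H = -1285$ ($H = -671 - 614 = -1285$)
$\left(H - 1451\right)^{2} = \left(-1285 - 1451\right)^{2} = \left(-2736\right)^{2} = 7485696$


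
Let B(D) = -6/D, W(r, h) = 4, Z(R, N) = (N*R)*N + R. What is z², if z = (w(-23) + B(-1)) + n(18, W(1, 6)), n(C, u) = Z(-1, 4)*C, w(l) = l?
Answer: 104329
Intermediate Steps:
Z(R, N) = R + R*N² (Z(R, N) = R*N² + R = R + R*N²)
n(C, u) = -17*C (n(C, u) = (-(1 + 4²))*C = (-(1 + 16))*C = (-1*17)*C = -17*C)
z = -323 (z = (-23 - 6/(-1)) - 17*18 = (-23 - 6*(-1)) - 306 = (-23 + 6) - 306 = -17 - 306 = -323)
z² = (-323)² = 104329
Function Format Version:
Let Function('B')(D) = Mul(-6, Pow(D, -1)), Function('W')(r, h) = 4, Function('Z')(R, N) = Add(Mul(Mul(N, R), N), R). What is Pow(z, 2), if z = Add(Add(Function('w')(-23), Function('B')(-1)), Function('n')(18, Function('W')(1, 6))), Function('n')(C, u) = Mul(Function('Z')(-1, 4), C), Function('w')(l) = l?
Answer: 104329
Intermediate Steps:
Function('Z')(R, N) = Add(R, Mul(R, Pow(N, 2))) (Function('Z')(R, N) = Add(Mul(R, Pow(N, 2)), R) = Add(R, Mul(R, Pow(N, 2))))
Function('n')(C, u) = Mul(-17, C) (Function('n')(C, u) = Mul(Mul(-1, Add(1, Pow(4, 2))), C) = Mul(Mul(-1, Add(1, 16)), C) = Mul(Mul(-1, 17), C) = Mul(-17, C))
z = -323 (z = Add(Add(-23, Mul(-6, Pow(-1, -1))), Mul(-17, 18)) = Add(Add(-23, Mul(-6, -1)), -306) = Add(Add(-23, 6), -306) = Add(-17, -306) = -323)
Pow(z, 2) = Pow(-323, 2) = 104329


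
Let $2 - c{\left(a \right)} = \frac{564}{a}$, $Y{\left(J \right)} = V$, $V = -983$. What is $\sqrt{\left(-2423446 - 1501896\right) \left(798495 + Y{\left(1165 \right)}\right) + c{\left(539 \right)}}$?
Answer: $\frac{i \sqrt{18560778072831962}}{77} \approx 1.7693 \cdot 10^{6} i$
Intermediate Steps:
$Y{\left(J \right)} = -983$
$c{\left(a \right)} = 2 - \frac{564}{a}$
$\sqrt{\left(-2423446 - 1501896\right) \left(798495 + Y{\left(1165 \right)}\right) + c{\left(539 \right)}} = \sqrt{\left(-2423446 - 1501896\right) \left(798495 - 983\right) + \left(2 - \frac{564}{539}\right)} = \sqrt{\left(-3925342\right) 797512 + \left(2 - \frac{564}{539}\right)} = \sqrt{-3130507349104 + \left(2 - \frac{564}{539}\right)} = \sqrt{-3130507349104 + \frac{514}{539}} = \sqrt{- \frac{1687343461166542}{539}} = \frac{i \sqrt{18560778072831962}}{77}$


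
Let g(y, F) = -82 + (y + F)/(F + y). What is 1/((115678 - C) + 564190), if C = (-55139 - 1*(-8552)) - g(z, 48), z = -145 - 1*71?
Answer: 1/726374 ≈ 1.3767e-6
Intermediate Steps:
z = -216 (z = -145 - 71 = -216)
g(y, F) = -81 (g(y, F) = -82 + (F + y)/(F + y) = -82 + 1 = -81)
C = -46506 (C = (-55139 - 1*(-8552)) - 1*(-81) = (-55139 + 8552) + 81 = -46587 + 81 = -46506)
1/((115678 - C) + 564190) = 1/((115678 - 1*(-46506)) + 564190) = 1/((115678 + 46506) + 564190) = 1/(162184 + 564190) = 1/726374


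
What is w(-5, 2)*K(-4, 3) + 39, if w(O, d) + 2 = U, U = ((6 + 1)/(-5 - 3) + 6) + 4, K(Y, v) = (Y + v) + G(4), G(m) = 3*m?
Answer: 939/8 ≈ 117.38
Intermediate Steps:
K(Y, v) = 12 + Y + v (K(Y, v) = (Y + v) + 3*4 = (Y + v) + 12 = 12 + Y + v)
U = 73/8 (U = (7/(-8) + 6) + 4 = (7*(-⅛) + 6) + 4 = (-7/8 + 6) + 4 = 41/8 + 4 = 73/8 ≈ 9.1250)
w(O, d) = 57/8 (w(O, d) = -2 + 73/8 = 57/8)
w(-5, 2)*K(-4, 3) + 39 = 57*(12 - 4 + 3)/8 + 39 = (57/8)*11 + 39 = 627/8 + 39 = 939/8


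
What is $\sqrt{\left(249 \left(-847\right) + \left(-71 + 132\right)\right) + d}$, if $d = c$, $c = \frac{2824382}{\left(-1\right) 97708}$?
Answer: $\frac{i \sqrt{503288400151186}}{48854} \approx 459.21 i$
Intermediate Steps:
$c = - \frac{1412191}{48854}$ ($c = \frac{2824382}{-97708} = 2824382 \left(- \frac{1}{97708}\right) = - \frac{1412191}{48854} \approx -28.906$)
$d = - \frac{1412191}{48854} \approx -28.906$
$\sqrt{\left(249 \left(-847\right) + \left(-71 + 132\right)\right) + d} = \sqrt{\left(249 \left(-847\right) + \left(-71 + 132\right)\right) - \frac{1412191}{48854}} = \sqrt{\left(-210903 + 61\right) - \frac{1412191}{48854}} = \sqrt{-210842 - \frac{1412191}{48854}} = \sqrt{- \frac{10301887259}{48854}} = \frac{i \sqrt{503288400151186}}{48854}$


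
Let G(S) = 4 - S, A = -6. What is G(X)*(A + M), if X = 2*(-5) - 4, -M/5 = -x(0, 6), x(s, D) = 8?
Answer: 612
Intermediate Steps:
M = 40 (M = -(-5)*8 = -5*(-8) = 40)
X = -14 (X = -10 - 4 = -14)
G(X)*(A + M) = (4 - 1*(-14))*(-6 + 40) = (4 + 14)*34 = 18*34 = 612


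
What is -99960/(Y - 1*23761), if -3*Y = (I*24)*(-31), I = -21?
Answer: 99960/28969 ≈ 3.4506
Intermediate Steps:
Y = -5208 (Y = -(-21*24)*(-31)/3 = -(-168)*(-31) = -⅓*15624 = -5208)
-99960/(Y - 1*23761) = -99960/(-5208 - 1*23761) = -99960/(-5208 - 23761) = -99960/(-28969) = -99960*(-1/28969) = 99960/28969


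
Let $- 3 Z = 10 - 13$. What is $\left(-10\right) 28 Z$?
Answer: $-280$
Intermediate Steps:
$Z = 1$ ($Z = - \frac{10 - 13}{3} = \left(- \frac{1}{3}\right) \left(-3\right) = 1$)
$\left(-10\right) 28 Z = \left(-10\right) 28 \cdot 1 = \left(-280\right) 1 = -280$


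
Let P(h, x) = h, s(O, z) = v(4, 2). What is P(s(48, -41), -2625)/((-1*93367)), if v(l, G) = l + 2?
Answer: -6/93367 ≈ -6.4263e-5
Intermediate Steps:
v(l, G) = 2 + l
s(O, z) = 6 (s(O, z) = 2 + 4 = 6)
P(s(48, -41), -2625)/((-1*93367)) = 6/((-1*93367)) = 6/(-93367) = 6*(-1/93367) = -6/93367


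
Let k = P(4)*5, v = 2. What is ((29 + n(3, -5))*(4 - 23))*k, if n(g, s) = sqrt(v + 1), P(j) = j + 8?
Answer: -33060 - 1140*sqrt(3) ≈ -35035.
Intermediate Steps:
P(j) = 8 + j
n(g, s) = sqrt(3) (n(g, s) = sqrt(2 + 1) = sqrt(3))
k = 60 (k = (8 + 4)*5 = 12*5 = 60)
((29 + n(3, -5))*(4 - 23))*k = ((29 + sqrt(3))*(4 - 23))*60 = ((29 + sqrt(3))*(-19))*60 = (-551 - 19*sqrt(3))*60 = -33060 - 1140*sqrt(3)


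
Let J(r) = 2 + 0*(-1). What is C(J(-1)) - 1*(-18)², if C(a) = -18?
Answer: -342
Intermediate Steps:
J(r) = 2 (J(r) = 2 + 0 = 2)
C(J(-1)) - 1*(-18)² = -18 - 1*(-18)² = -18 - 1*324 = -18 - 324 = -342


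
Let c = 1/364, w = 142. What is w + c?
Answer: 51689/364 ≈ 142.00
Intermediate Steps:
c = 1/364 ≈ 0.0027473
w + c = 142 + 1/364 = 51689/364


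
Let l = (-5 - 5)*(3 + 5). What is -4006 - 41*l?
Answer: -726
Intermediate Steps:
l = -80 (l = -10*8 = -80)
-4006 - 41*l = -4006 - 41*(-80) = -4006 - 1*(-3280) = -4006 + 3280 = -726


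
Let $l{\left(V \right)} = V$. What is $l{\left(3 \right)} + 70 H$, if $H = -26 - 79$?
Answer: $-7347$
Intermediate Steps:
$H = -105$
$l{\left(3 \right)} + 70 H = 3 + 70 \left(-105\right) = 3 - 7350 = -7347$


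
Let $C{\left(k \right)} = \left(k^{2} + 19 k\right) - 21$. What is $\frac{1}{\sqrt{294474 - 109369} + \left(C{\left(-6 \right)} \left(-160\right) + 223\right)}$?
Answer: $\frac{16063}{257834864} - \frac{\sqrt{185105}}{257834864} \approx 6.0631 \cdot 10^{-5}$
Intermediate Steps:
$C{\left(k \right)} = -21 + k^{2} + 19 k$
$\frac{1}{\sqrt{294474 - 109369} + \left(C{\left(-6 \right)} \left(-160\right) + 223\right)} = \frac{1}{\sqrt{294474 - 109369} + \left(\left(-21 + \left(-6\right)^{2} + 19 \left(-6\right)\right) \left(-160\right) + 223\right)} = \frac{1}{\sqrt{185105} + \left(\left(-21 + 36 - 114\right) \left(-160\right) + 223\right)} = \frac{1}{\sqrt{185105} + \left(\left(-99\right) \left(-160\right) + 223\right)} = \frac{1}{\sqrt{185105} + \left(15840 + 223\right)} = \frac{1}{\sqrt{185105} + 16063} = \frac{1}{16063 + \sqrt{185105}}$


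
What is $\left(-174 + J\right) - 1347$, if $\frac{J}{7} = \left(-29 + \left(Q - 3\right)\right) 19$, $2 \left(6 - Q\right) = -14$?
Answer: $-4048$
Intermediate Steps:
$Q = 13$ ($Q = 6 - -7 = 6 + 7 = 13$)
$J = -2527$ ($J = 7 \left(-29 + \left(13 - 3\right)\right) 19 = 7 \left(-29 + 10\right) 19 = 7 \left(\left(-19\right) 19\right) = 7 \left(-361\right) = -2527$)
$\left(-174 + J\right) - 1347 = \left(-174 - 2527\right) - 1347 = -2701 - 1347 = -4048$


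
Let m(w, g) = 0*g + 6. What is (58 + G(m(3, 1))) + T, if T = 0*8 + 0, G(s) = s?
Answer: 64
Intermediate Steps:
m(w, g) = 6 (m(w, g) = 0 + 6 = 6)
T = 0 (T = 0 + 0 = 0)
(58 + G(m(3, 1))) + T = (58 + 6) + 0 = 64 + 0 = 64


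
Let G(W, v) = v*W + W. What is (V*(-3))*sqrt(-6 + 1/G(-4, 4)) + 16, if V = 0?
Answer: 16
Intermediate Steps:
G(W, v) = W + W*v (G(W, v) = W*v + W = W + W*v)
(V*(-3))*sqrt(-6 + 1/G(-4, 4)) + 16 = (0*(-3))*sqrt(-6 + 1/(-4*(1 + 4))) + 16 = 0*sqrt(-6 + 1/(-4*5)) + 16 = 0*sqrt(-6 + 1/(-20)) + 16 = 0*sqrt(-6 - 1/20) + 16 = 0*sqrt(-121/20) + 16 = 0*(11*I*sqrt(5)/10) + 16 = 0 + 16 = 16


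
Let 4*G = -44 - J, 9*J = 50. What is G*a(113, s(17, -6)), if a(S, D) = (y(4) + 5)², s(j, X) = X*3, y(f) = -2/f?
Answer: -2007/8 ≈ -250.88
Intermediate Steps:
J = 50/9 (J = (⅑)*50 = 50/9 ≈ 5.5556)
s(j, X) = 3*X
a(S, D) = 81/4 (a(S, D) = (-2/4 + 5)² = (-2*¼ + 5)² = (-½ + 5)² = (9/2)² = 81/4)
G = -223/18 (G = (-44 - 1*50/9)/4 = (-44 - 50/9)/4 = (¼)*(-446/9) = -223/18 ≈ -12.389)
G*a(113, s(17, -6)) = -223/18*81/4 = -2007/8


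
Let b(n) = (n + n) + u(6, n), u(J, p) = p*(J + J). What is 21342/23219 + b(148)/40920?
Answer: 3715421/3831135 ≈ 0.96980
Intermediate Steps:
u(J, p) = 2*J*p (u(J, p) = p*(2*J) = 2*J*p)
b(n) = 14*n (b(n) = (n + n) + 2*6*n = 2*n + 12*n = 14*n)
21342/23219 + b(148)/40920 = 21342/23219 + (14*148)/40920 = 21342*(1/23219) + 2072*(1/40920) = 21342/23219 + 259/5115 = 3715421/3831135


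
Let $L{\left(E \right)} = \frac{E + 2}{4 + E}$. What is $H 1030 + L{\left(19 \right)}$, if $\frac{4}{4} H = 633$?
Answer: $\frac{14995791}{23} \approx 6.5199 \cdot 10^{5}$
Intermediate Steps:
$H = 633$
$L{\left(E \right)} = \frac{2 + E}{4 + E}$
$H 1030 + L{\left(19 \right)} = 633 \cdot 1030 + \frac{2 + 19}{4 + 19} = 651990 + \frac{1}{23} \cdot 21 = 651990 + \frac{21}{23} = \frac{14995791}{23}$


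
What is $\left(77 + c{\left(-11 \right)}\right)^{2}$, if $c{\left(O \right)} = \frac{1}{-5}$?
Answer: $\frac{147456}{25} \approx 5898.2$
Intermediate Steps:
$c{\left(O \right)} = - \frac{1}{5}$
$\left(77 + c{\left(-11 \right)}\right)^{2} = \left(77 - \frac{1}{5}\right)^{2} = \left(\frac{384}{5}\right)^{2} = \frac{147456}{25}$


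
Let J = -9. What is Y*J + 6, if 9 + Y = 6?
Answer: 33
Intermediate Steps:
Y = -3 (Y = -9 + 6 = -3)
Y*J + 6 = -3*(-9) + 6 = 27 + 6 = 33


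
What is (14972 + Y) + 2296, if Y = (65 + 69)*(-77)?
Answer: 6950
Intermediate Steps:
Y = -10318 (Y = 134*(-77) = -10318)
(14972 + Y) + 2296 = (14972 - 10318) + 2296 = 4654 + 2296 = 6950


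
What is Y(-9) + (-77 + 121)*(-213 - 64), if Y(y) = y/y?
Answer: -12187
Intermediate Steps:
Y(y) = 1
Y(-9) + (-77 + 121)*(-213 - 64) = 1 + (-77 + 121)*(-213 - 64) = 1 + 44*(-277) = 1 - 12188 = -12187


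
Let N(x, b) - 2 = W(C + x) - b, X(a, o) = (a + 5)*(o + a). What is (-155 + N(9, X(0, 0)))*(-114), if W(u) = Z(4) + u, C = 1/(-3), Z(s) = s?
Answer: 15998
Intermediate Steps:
C = -1/3 ≈ -0.33333
W(u) = 4 + u
X(a, o) = (5 + a)*(a + o)
N(x, b) = 17/3 + x - b (N(x, b) = 2 + ((4 + (-1/3 + x)) - b) = 2 + ((11/3 + x) - b) = 2 + (11/3 + x - b) = 17/3 + x - b)
(-155 + N(9, X(0, 0)))*(-114) = (-155 + (17/3 + 9 - (0**2 + 5*0 + 5*0 + 0*0)))*(-114) = (-155 + (17/3 + 9 - (0 + 0 + 0 + 0)))*(-114) = (-155 + (17/3 + 9 - 1*0))*(-114) = (-155 + (17/3 + 9 + 0))*(-114) = (-155 + 44/3)*(-114) = -421/3*(-114) = 15998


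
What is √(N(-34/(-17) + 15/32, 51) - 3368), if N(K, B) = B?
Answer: I*√3317 ≈ 57.593*I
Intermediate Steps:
√(N(-34/(-17) + 15/32, 51) - 3368) = √(51 - 3368) = √(-3317) = I*√3317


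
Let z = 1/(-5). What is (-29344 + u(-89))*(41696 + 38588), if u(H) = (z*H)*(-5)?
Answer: -2362998972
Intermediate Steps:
z = -⅕ ≈ -0.20000
u(H) = H (u(H) = -H/5*(-5) = H)
(-29344 + u(-89))*(41696 + 38588) = (-29344 - 89)*(41696 + 38588) = -29433*80284 = -2362998972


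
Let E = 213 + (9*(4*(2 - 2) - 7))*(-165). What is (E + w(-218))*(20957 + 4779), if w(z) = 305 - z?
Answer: 286467416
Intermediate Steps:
E = 10608 (E = 213 + (9*(4*0 - 7))*(-165) = 213 + (9*(0 - 7))*(-165) = 213 + (9*(-7))*(-165) = 213 - 63*(-165) = 213 + 10395 = 10608)
(E + w(-218))*(20957 + 4779) = (10608 + (305 - 1*(-218)))*(20957 + 4779) = (10608 + (305 + 218))*25736 = (10608 + 523)*25736 = 11131*25736 = 286467416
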